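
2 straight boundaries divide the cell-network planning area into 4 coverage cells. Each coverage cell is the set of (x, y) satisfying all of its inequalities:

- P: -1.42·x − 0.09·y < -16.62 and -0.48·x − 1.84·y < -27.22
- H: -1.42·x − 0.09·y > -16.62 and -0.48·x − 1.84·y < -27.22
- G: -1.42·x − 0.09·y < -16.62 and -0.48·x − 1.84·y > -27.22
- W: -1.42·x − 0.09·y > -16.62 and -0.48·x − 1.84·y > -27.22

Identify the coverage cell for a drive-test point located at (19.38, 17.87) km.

-1.42·19.38 − 0.09·17.87 = -29.128, which is < -16.62
-0.48·19.38 − 1.84·17.87 = -42.183, which is < -27.22
This sign pattern matches P.

P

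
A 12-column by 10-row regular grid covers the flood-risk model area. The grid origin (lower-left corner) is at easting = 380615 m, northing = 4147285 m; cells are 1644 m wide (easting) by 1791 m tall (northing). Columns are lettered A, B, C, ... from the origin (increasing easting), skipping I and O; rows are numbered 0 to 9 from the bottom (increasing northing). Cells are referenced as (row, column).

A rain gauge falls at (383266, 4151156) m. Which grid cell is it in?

(2, B)

Column index: ⌊(383266 − 380615) / 1644⌋ = ⌊1.613⌋ = 1 → column B
Row offset from origin: ⌊(4151156 − 4147285) / 1791⌋ = ⌊2.161⌋ = 2 → row 2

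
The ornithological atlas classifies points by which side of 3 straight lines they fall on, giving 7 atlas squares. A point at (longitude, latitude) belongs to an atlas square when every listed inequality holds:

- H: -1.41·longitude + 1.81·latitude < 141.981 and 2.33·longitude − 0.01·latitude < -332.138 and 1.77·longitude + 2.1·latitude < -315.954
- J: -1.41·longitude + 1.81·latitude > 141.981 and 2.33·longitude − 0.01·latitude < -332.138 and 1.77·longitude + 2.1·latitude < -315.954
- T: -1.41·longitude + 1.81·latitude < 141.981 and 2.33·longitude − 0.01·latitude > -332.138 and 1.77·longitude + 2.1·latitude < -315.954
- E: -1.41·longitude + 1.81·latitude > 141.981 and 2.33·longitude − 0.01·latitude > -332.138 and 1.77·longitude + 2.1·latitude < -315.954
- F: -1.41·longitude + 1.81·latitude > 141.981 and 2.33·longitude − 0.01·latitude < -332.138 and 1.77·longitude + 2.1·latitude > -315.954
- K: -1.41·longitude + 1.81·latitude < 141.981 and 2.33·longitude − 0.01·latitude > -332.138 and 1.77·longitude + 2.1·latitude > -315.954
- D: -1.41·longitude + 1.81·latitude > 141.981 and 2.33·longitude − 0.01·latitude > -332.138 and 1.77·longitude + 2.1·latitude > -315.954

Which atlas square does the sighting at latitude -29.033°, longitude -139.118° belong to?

-1.41·-139.118 + 1.81·-29.033 = 143.607, which is > 141.981
2.33·-139.118 − 0.01·-29.033 = -323.855, which is > -332.138
1.77·-139.118 + 2.1·-29.033 = -307.208, which is > -315.954
This sign pattern matches D.

D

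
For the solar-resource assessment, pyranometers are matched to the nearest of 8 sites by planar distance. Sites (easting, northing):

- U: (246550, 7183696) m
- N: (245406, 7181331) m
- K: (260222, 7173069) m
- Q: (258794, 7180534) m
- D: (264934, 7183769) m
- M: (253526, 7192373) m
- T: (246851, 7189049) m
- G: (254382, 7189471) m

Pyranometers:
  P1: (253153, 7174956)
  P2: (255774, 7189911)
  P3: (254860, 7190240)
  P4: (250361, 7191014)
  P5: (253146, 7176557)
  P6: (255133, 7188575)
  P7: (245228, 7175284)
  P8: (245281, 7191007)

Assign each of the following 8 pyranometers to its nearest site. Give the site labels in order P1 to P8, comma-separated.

K, G, G, M, Q, G, N, T

P1 → K (d²=53531530.00)
P2 → G (d²=2131264.00)
P3 → G (d²=819845.00)
P4 → M (d²=11864106.00)
P5 → Q (d²=47716433.00)
P6 → G (d²=1366817.00)
P7 → N (d²=36597893.00)
P8 → T (d²=6298664.00)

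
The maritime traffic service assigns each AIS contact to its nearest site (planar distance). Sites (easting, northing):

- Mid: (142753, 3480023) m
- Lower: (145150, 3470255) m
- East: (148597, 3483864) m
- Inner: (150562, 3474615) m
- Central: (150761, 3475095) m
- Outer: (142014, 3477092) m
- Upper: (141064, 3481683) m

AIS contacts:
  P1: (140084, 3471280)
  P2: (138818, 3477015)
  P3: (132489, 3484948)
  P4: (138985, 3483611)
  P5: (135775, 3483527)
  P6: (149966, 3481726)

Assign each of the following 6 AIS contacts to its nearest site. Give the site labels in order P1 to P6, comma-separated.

P1 → Lower (d²=26714981.00)
P2 → Outer (d²=10220345.00)
P3 → Upper (d²=84190850.00)
P4 → Upper (d²=8039425.00)
P5 → Upper (d²=31373857.00)
P6 → East (d²=6445205.00)

Lower, Outer, Upper, Upper, Upper, East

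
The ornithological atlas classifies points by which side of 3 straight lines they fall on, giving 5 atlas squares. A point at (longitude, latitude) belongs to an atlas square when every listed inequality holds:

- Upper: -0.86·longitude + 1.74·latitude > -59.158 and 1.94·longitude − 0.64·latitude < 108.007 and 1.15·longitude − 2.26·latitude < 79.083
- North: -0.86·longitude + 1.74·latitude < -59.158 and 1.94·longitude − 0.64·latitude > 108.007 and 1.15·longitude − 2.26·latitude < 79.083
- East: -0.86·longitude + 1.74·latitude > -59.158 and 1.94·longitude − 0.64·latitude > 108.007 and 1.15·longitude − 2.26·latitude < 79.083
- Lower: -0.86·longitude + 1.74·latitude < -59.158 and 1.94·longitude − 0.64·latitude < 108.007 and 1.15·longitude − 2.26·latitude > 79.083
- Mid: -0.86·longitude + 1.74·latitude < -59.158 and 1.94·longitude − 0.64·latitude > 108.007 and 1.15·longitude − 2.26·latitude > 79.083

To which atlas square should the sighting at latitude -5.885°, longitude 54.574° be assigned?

East

-0.86·54.574 + 1.74·-5.885 = -57.174, which is > -59.158
1.94·54.574 − 0.64·-5.885 = 109.640, which is > 108.007
1.15·54.574 − 2.26·-5.885 = 76.060, which is < 79.083
This sign pattern matches East.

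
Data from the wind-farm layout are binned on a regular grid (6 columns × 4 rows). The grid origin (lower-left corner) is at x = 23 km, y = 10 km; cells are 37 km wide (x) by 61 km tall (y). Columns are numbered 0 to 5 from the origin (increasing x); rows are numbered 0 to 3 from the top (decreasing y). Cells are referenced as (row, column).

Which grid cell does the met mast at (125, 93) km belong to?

Column index: ⌊(125 − 23) / 37⌋ = ⌊2.757⌋ = 2
Row offset from origin: ⌊(93 − 10) / 61⌋ = ⌊1.361⌋ = 1 → row 2 (counted from top)

(2, 2)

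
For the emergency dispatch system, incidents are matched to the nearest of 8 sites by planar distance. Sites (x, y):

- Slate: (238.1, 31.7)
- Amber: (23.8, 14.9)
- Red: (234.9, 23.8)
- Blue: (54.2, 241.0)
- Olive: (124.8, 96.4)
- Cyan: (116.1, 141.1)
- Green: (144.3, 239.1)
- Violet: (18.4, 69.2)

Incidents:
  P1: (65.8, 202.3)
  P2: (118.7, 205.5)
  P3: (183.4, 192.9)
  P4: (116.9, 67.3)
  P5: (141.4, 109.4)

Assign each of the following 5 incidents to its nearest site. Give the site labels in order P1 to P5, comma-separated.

Blue, Green, Green, Olive, Olive

P1 → Blue (d²=1632.25)
P2 → Green (d²=1784.32)
P3 → Green (d²=3663.25)
P4 → Olive (d²=909.22)
P5 → Olive (d²=444.56)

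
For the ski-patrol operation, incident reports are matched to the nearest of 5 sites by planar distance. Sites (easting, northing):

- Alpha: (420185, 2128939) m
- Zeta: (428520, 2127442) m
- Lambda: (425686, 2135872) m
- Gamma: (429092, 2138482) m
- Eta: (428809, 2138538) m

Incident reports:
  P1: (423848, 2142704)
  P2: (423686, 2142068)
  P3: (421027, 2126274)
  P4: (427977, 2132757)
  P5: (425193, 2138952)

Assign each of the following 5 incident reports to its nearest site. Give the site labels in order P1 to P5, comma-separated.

Eta, Eta, Alpha, Lambda, Lambda

P1 → Eta (d²=41967077.00)
P2 → Eta (d²=38706029.00)
P3 → Alpha (d²=7811189.00)
P4 → Lambda (d²=14951906.00)
P5 → Lambda (d²=9729449.00)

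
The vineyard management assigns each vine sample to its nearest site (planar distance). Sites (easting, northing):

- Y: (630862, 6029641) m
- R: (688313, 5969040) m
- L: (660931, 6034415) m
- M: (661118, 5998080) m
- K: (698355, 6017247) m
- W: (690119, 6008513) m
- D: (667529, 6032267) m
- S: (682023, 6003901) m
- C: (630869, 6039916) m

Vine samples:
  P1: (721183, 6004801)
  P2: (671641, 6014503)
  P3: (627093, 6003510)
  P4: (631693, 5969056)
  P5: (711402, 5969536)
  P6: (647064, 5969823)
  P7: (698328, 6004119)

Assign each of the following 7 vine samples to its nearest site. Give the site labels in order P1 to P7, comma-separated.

K, S, Y, M, R, M, W

P1 → K (d²=676020500.00)
P2 → S (d²=220188328.00)
P3 → Y (d²=697034522.00)
P4 → M (d²=1708223201.00)
P5 → R (d²=533347937.00)
P6 → M (d²=995972965.00)
P7 → W (d²=86694917.00)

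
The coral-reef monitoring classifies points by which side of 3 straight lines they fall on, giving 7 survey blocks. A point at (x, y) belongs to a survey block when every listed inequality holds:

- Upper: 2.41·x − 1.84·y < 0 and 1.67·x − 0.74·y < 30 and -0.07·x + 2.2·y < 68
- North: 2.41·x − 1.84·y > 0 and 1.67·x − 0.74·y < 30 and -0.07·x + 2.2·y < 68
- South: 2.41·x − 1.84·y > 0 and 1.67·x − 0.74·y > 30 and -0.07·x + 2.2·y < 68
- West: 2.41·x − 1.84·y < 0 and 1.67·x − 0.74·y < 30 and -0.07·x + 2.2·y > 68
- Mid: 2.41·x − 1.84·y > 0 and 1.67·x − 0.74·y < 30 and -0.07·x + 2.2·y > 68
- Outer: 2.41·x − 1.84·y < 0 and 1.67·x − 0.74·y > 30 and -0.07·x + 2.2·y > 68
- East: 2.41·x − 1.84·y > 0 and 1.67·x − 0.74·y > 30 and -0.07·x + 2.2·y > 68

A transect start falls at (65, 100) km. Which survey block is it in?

Outer

2.41·65 − 1.84·100 = -27.350, which is < 0
1.67·65 − 0.74·100 = 34.550, which is > 30
-0.07·65 + 2.2·100 = 215.450, which is > 68
This sign pattern matches Outer.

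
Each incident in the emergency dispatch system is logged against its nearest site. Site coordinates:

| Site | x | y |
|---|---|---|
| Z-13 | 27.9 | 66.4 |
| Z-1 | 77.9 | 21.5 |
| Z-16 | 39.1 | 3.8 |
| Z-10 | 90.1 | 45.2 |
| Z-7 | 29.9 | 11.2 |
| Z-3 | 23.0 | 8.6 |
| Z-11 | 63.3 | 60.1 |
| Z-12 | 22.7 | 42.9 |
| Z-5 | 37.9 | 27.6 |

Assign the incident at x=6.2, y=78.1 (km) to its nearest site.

Squared distances to each site:
Z-13: 607.780; Z-1: 8344.450; Z-16: 6602.900; Z-10: 8121.620; Z-7: 5037.300; Z-3: 5112.490; Z-11: 3584.410; Z-12: 1511.290; Z-5: 3555.140.
Minimum at Z-13.

Z-13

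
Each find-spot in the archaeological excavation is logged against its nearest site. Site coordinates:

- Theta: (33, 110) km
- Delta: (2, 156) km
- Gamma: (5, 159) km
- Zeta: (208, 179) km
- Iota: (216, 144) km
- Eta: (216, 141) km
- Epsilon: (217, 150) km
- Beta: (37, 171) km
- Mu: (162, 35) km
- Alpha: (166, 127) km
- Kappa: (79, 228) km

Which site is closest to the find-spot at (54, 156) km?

Beta

Squared distances to each site:
Theta: 2557.000; Delta: 2704.000; Gamma: 2410.000; Zeta: 24245.000; Iota: 26388.000; Eta: 26469.000; Epsilon: 26605.000; Beta: 514.000; Mu: 26305.000; Alpha: 13385.000; Kappa: 5809.000.
Minimum at Beta.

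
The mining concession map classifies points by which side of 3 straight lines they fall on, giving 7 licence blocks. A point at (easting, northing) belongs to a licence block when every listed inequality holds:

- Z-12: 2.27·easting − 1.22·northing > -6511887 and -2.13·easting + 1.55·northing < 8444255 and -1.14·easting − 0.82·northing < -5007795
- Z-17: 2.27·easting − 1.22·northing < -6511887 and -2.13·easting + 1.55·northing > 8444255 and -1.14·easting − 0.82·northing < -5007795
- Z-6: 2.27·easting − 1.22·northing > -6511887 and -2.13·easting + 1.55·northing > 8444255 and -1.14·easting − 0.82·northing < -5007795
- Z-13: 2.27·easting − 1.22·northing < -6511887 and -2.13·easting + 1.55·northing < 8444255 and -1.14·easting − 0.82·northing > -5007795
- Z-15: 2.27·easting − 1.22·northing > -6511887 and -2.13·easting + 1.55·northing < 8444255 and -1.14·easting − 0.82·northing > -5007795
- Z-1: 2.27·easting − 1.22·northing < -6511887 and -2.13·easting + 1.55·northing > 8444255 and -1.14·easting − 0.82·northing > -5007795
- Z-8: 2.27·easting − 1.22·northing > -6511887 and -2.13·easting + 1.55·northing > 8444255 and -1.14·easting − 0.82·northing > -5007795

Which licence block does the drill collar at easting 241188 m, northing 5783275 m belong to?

2.27·241188 − 1.22·5783275 = -6508098.740, which is > -6511887
-2.13·241188 + 1.55·5783275 = 8450345.810, which is > 8444255
-1.14·241188 − 0.82·5783275 = -5017239.820, which is < -5007795
This sign pattern matches Z-6.

Z-6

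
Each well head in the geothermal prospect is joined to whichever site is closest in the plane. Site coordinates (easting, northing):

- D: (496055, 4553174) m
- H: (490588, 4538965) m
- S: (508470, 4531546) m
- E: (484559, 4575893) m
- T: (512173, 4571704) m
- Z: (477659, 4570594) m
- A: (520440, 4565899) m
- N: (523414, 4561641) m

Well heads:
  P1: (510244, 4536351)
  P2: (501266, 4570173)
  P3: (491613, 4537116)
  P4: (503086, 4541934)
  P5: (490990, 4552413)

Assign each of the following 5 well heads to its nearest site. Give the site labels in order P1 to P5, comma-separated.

S, T, H, S, D

P1 → S (d²=26235101.00)
P2 → T (d²=121306610.00)
P3 → H (d²=4469426.00)
P4 → S (d²=136898000.00)
P5 → D (d²=26233346.00)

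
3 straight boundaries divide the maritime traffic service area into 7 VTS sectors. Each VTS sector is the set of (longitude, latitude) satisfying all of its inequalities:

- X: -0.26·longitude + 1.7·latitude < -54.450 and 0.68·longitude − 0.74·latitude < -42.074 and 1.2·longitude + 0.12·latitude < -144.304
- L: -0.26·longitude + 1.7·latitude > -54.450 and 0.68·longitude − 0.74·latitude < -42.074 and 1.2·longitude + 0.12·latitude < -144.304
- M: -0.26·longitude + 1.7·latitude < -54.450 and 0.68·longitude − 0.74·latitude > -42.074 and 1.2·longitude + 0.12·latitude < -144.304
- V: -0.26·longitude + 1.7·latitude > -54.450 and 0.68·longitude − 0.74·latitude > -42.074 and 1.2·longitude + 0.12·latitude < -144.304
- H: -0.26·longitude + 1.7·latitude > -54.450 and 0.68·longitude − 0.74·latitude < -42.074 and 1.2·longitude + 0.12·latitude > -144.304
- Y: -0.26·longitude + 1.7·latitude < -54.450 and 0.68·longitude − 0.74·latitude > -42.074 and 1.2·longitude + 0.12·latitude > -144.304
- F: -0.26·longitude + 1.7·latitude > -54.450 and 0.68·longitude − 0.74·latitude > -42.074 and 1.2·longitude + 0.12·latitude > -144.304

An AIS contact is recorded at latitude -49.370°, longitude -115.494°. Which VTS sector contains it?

V

-0.26·-115.494 + 1.7·-49.370 = -53.901, which is > -54.450
0.68·-115.494 − 0.74·-49.370 = -42.002, which is > -42.074
1.2·-115.494 + 0.12·-49.370 = -144.517, which is < -144.304
This sign pattern matches V.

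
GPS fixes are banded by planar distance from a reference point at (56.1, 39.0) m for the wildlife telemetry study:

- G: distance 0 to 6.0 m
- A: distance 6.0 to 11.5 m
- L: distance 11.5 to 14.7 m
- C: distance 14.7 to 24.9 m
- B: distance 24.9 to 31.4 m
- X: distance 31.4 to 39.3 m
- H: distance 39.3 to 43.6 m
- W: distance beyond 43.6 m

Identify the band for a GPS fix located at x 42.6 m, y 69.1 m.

Distance = √((42.6−56.1)² + (69.1−39.0)²) = √(182.250 + 906.010) = 32.989 m.
31.4 ≤ 32.989 < 39.3 → X.

X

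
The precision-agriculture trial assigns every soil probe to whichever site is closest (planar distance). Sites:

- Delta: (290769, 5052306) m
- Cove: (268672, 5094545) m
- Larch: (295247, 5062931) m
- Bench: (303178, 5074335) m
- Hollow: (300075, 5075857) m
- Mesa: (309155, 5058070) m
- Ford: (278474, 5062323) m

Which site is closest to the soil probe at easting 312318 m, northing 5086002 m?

Bench

Squared distances to each site:
Delta: 1599779817.000; Cove: 1977956165.000; Larch: 823690082.000; Bench: 219658489.000; Hollow: 252812074.000; Mesa: 790201193.000; Ford: 1706111377.000.
Minimum at Bench.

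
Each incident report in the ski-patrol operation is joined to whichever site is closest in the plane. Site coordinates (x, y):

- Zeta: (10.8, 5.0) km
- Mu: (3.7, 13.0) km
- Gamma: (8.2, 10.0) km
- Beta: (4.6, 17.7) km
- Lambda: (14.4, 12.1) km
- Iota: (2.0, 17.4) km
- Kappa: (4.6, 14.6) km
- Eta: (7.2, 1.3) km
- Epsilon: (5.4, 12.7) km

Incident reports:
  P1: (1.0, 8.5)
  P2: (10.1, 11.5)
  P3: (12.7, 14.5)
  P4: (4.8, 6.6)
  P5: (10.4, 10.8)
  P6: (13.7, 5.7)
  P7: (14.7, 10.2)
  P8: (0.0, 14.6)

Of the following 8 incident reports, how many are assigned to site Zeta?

1

P1 → Mu
P2 → Gamma
P3 → Lambda
P4 → Gamma
P5 → Gamma
P6 → Zeta
P7 → Lambda
P8 → Iota
1 of the 8 goes to Zeta.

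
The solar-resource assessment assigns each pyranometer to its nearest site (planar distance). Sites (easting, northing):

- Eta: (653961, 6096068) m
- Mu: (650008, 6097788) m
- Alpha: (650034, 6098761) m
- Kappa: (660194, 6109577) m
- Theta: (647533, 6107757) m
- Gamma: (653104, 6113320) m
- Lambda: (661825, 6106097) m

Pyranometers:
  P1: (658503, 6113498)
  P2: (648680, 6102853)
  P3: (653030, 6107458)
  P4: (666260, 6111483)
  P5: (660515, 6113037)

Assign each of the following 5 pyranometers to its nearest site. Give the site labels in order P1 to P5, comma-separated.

P1 → Kappa (d²=18233722.00)
P2 → Alpha (d²=18577780.00)
P3 → Theta (d²=30306410.00)
P4 → Kappa (d²=40429192.00)
P5 → Kappa (d²=12074641.00)

Kappa, Alpha, Theta, Kappa, Kappa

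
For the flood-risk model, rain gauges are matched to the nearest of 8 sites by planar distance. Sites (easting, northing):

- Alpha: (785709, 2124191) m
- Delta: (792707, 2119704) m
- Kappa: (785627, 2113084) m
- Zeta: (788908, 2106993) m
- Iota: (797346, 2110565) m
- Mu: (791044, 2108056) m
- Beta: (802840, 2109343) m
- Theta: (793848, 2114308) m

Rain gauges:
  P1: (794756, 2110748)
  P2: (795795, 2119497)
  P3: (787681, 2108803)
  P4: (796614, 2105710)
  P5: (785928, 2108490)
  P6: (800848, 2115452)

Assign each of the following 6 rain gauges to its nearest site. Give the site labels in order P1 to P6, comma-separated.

P1 → Iota (d²=6741589.00)
P2 → Delta (d²=9578593.00)
P3 → Zeta (d²=4781629.00)
P4 → Iota (d²=24106849.00)
P5 → Zeta (d²=11121409.00)
P6 → Iota (d²=36146773.00)

Iota, Delta, Zeta, Iota, Zeta, Iota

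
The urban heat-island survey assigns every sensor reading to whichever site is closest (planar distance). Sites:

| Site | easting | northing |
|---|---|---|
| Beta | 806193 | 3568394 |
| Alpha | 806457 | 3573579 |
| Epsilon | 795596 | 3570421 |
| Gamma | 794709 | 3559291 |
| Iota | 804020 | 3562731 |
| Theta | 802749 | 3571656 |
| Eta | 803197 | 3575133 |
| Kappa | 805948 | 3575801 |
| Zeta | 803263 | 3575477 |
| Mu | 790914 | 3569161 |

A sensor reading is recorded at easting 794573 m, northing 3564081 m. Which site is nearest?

Squared distances to each site:
Beta: 153626369.000; Alpha: 231441460.000; Epsilon: 41242129.000; Gamma: 22962596.000; Iota: 91068309.000; Theta: 124227601.000; Eta: 196520080.000; Kappa: 266749025.000; Zeta: 205384916.000; Mu: 39194681.000.
Minimum at Gamma.

Gamma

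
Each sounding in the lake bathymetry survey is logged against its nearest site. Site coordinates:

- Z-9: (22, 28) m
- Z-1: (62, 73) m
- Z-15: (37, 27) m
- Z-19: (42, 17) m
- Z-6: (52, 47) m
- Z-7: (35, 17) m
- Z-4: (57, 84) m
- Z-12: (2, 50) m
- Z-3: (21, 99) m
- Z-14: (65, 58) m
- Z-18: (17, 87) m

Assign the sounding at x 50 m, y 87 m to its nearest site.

Z-4

Squared distances to each site:
Z-9: 4265.000; Z-1: 340.000; Z-15: 3769.000; Z-19: 4964.000; Z-6: 1604.000; Z-7: 5125.000; Z-4: 58.000; Z-12: 3673.000; Z-3: 985.000; Z-14: 1066.000; Z-18: 1089.000.
Minimum at Z-4.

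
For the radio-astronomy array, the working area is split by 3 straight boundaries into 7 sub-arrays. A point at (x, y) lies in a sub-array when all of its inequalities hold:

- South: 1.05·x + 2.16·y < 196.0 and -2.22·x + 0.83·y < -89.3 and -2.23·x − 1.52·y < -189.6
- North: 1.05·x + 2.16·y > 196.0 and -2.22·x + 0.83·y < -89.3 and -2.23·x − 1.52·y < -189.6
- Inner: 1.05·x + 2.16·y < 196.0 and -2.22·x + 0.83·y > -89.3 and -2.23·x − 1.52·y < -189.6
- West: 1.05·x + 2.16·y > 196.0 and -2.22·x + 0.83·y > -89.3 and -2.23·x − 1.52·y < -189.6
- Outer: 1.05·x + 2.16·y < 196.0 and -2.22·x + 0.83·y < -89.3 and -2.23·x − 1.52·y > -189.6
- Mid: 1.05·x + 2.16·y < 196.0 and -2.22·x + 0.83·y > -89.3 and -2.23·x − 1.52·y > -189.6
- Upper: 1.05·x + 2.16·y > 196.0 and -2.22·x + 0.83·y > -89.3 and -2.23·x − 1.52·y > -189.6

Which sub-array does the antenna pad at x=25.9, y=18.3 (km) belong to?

Mid

1.05·25.9 + 2.16·18.3 = 66.723, which is < 196.0
-2.22·25.9 + 0.83·18.3 = -42.309, which is > -89.3
-2.23·25.9 − 1.52·18.3 = -85.573, which is > -189.6
This sign pattern matches Mid.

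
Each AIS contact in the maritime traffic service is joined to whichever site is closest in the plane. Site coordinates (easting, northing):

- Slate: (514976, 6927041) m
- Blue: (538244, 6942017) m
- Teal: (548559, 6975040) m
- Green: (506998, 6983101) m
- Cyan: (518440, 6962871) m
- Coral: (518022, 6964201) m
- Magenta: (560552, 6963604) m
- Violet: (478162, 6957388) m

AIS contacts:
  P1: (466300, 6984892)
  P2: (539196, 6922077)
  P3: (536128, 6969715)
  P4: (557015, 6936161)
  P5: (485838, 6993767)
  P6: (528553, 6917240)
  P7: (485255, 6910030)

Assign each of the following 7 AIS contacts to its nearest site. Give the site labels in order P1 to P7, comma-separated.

Violet, Blue, Teal, Blue, Green, Slate, Slate

P1 → Violet (d²=897177060.00)
P2 → Blue (d²=398509904.00)
P3 → Teal (d²=182885386.00)
P4 → Blue (d²=386643177.00)
P5 → Green (d²=561509156.00)
P6 → Slate (d²=280394530.00)
P7 → Slate (d²=1172711962.00)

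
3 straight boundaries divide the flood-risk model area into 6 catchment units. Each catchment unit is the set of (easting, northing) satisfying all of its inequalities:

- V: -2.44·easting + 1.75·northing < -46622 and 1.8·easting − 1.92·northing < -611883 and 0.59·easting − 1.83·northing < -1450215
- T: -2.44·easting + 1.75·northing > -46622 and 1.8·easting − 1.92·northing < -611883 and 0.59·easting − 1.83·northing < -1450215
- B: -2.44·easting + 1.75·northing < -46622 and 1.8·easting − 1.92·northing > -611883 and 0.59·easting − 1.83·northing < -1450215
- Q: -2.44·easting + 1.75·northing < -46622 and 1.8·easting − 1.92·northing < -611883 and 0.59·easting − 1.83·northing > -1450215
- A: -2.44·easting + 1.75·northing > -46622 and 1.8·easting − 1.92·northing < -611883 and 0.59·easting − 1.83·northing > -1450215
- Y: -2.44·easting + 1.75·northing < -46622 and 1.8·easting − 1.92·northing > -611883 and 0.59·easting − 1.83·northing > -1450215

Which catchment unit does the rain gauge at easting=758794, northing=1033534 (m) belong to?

-2.44·758794 + 1.75·1033534 = -42772.860, which is > -46622
1.8·758794 − 1.92·1033534 = -618556.080, which is < -611883
0.59·758794 − 1.83·1033534 = -1443678.760, which is > -1450215
This sign pattern matches A.

A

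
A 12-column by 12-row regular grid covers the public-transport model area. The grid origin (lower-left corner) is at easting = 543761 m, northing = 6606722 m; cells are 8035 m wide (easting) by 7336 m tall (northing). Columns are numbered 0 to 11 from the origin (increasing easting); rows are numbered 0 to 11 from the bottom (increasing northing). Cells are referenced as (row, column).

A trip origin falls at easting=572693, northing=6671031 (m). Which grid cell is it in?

(8, 3)

Column index: ⌊(572693 − 543761) / 8035⌋ = ⌊3.601⌋ = 3
Row offset from origin: ⌊(6671031 − 6606722) / 7336⌋ = ⌊8.766⌋ = 8 → row 8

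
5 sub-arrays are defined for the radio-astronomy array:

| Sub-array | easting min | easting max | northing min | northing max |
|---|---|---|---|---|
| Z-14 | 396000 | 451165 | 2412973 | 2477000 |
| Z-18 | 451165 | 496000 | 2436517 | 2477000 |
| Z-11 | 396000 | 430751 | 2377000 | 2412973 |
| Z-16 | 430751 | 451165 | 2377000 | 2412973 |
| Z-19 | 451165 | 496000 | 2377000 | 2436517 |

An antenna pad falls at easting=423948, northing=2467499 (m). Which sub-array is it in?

Z-14

The point has easting = 423948 and northing = 2467499.
Only Z-14 satisfies 396000 ≤ easting ≤ 451165 and 2412973 ≤ northing ≤ 2477000.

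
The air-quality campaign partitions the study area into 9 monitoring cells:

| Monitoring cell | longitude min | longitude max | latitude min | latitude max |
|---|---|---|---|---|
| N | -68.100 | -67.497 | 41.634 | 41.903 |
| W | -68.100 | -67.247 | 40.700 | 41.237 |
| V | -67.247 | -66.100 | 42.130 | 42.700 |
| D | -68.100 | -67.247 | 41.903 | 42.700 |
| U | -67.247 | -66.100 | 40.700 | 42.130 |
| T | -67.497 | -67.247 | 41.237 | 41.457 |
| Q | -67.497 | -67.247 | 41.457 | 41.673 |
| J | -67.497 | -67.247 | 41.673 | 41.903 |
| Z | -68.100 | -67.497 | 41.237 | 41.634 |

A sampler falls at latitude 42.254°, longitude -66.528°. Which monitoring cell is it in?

The point has longitude = -66.528 and latitude = 42.254.
Only V satisfies -67.247 ≤ longitude ≤ -66.100 and 42.130 ≤ latitude ≤ 42.700.

V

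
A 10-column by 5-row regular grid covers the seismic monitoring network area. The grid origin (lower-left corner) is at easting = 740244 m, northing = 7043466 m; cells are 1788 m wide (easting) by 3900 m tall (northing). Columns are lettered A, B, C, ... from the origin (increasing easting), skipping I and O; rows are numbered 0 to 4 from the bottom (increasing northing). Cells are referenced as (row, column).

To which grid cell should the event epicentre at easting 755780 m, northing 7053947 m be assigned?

(2, J)

Column index: ⌊(755780 − 740244) / 1788⌋ = ⌊8.689⌋ = 8 → column J
Row offset from origin: ⌊(7053947 − 7043466) / 3900⌋ = ⌊2.687⌋ = 2 → row 2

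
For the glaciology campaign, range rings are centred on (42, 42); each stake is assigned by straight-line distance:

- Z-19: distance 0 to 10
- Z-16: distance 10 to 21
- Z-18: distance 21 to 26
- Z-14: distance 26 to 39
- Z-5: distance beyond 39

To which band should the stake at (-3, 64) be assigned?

Z-5

Distance = √((-3−42)² + (64−42)²) = √(2025.000 + 484.000) = 50.090.
39 ≤ 50.090 < ∞ → Z-5.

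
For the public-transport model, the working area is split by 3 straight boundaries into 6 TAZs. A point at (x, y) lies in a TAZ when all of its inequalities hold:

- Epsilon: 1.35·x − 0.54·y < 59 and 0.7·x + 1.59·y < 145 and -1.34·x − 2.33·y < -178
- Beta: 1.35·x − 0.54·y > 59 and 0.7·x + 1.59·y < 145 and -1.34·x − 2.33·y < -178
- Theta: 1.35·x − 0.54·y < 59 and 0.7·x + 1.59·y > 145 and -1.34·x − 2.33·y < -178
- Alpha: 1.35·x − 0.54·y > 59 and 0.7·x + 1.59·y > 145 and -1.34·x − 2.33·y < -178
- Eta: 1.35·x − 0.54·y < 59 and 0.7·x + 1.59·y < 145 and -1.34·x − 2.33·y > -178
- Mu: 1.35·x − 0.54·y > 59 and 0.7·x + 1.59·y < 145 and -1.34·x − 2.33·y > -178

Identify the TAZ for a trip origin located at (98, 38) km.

1.35·98 − 0.54·38 = 111.780, which is > 59
0.7·98 + 1.59·38 = 129.020, which is < 145
-1.34·98 − 2.33·38 = -219.860, which is < -178
This sign pattern matches Beta.

Beta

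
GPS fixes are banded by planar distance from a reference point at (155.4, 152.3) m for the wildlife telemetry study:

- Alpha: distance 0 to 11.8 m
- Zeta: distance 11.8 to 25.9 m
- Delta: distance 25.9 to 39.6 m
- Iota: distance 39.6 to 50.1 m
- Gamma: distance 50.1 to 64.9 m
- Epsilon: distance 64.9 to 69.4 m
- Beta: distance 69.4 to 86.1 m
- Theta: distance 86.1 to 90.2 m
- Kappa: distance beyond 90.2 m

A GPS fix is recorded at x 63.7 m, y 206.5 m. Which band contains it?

Distance = √((63.7−155.4)² + (206.5−152.3)²) = √(8408.890 + 2937.640) = 106.520 m.
90.2 ≤ 106.520 < ∞ → Kappa.

Kappa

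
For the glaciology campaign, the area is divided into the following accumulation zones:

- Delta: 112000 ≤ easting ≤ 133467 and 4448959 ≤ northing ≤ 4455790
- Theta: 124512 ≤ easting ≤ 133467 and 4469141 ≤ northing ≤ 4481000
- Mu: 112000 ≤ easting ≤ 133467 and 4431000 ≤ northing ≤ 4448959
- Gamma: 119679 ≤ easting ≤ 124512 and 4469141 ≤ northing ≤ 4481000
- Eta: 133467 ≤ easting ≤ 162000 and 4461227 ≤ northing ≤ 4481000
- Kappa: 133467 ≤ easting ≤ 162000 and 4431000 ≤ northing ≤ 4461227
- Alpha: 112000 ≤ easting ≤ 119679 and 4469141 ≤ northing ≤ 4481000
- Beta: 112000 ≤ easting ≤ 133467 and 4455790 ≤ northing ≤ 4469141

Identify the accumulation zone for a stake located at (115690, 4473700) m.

The point has easting = 115690 and northing = 4473700.
Only Alpha satisfies 112000 ≤ easting ≤ 119679 and 4469141 ≤ northing ≤ 4481000.

Alpha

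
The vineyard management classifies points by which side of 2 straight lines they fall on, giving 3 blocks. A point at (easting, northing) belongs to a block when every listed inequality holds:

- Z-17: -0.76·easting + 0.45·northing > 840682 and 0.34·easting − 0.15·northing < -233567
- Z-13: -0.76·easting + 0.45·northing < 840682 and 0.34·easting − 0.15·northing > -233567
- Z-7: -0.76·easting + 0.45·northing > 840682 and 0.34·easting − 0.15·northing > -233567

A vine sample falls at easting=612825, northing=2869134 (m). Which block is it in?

-0.76·612825 + 0.45·2869134 = 825363.300, which is < 840682
0.34·612825 − 0.15·2869134 = -222009.600, which is > -233567
This sign pattern matches Z-13.

Z-13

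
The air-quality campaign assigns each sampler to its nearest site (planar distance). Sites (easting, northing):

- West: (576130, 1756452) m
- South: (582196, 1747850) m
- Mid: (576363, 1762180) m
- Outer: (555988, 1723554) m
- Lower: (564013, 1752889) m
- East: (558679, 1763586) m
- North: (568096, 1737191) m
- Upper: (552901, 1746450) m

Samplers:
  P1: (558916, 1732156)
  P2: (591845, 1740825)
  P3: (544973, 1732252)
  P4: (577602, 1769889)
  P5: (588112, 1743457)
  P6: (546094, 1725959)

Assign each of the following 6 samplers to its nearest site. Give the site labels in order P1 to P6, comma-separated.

Outer, South, Outer, Mid, South, Outer

P1 → Outer (d²=82567588.00)
P2 → South (d²=142453826.00)
P3 → Outer (d²=196985429.00)
P4 → Mid (d²=60963802.00)
P5 → South (d²=54297505.00)
P6 → Outer (d²=103675261.00)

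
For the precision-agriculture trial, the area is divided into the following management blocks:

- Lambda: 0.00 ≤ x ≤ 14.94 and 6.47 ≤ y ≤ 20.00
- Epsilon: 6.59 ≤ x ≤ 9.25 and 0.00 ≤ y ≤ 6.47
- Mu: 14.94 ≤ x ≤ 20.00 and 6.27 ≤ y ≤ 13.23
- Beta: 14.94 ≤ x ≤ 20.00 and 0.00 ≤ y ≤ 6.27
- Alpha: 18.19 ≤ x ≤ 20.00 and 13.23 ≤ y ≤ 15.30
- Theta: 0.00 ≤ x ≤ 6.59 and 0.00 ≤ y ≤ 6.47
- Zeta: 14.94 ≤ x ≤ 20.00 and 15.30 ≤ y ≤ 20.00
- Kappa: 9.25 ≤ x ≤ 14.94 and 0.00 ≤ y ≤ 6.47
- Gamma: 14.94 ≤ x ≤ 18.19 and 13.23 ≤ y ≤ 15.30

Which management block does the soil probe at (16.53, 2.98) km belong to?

Beta

The point has x = 16.53 and y = 2.98.
Only Beta satisfies 14.94 ≤ x ≤ 20.00 and 0.00 ≤ y ≤ 6.27.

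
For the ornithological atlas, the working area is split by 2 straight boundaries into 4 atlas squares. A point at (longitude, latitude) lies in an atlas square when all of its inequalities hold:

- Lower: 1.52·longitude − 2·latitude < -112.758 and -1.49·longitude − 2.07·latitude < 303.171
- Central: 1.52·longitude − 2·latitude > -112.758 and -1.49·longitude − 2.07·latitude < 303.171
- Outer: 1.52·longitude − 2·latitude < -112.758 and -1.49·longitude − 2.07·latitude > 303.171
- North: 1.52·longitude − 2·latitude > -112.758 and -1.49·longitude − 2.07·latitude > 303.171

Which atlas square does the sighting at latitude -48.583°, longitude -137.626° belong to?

1.52·-137.626 − 2·-48.583 = -112.026, which is > -112.758
-1.49·-137.626 − 2.07·-48.583 = 305.630, which is > 303.171
This sign pattern matches North.

North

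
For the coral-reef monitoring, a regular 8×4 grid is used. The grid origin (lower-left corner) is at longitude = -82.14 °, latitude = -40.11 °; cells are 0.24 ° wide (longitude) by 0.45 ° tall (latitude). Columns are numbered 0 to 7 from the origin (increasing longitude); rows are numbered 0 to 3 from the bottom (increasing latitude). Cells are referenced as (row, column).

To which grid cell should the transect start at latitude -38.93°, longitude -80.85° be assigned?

(2, 5)

Column index: ⌊(-80.85 − -82.14) / 0.24⌋ = ⌊5.375⌋ = 5
Row offset from origin: ⌊(-38.93 − -40.11) / 0.45⌋ = ⌊2.622⌋ = 2 → row 2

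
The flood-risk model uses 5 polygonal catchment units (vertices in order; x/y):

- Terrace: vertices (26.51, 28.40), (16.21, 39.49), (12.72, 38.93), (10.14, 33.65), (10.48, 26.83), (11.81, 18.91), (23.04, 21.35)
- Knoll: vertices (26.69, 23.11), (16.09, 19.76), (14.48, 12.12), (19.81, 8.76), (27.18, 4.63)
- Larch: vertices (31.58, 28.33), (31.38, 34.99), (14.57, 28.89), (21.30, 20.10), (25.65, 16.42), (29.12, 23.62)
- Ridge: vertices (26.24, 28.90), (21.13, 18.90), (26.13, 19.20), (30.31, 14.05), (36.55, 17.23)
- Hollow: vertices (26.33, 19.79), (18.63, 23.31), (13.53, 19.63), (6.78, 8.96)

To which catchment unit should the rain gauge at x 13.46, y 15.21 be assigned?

Cast a ray rightward from (13.46, 15.21). For each polygon, the edges (by vertex number in listed order) whose endpoints lie on opposite sides of y = 15.21, where each meets that height, and whether that is right or left of the point:
Terrace: no edge straddles that height → 0 crossings.
Knoll: 2–3 at x≈15.131 (right), 5–1 at x≈26.899 (right) → 2 crossings.
Larch: no edge straddles that height → 0 crossings.
Ridge: 3–4 at x≈29.368 (right), 4–5 at x≈32.586 (right) → 2 crossings.
Hollow: 3–4 at x≈10.734 (left), 4–1 at x≈18.062 (right) → 1 crossing.
Only Hollow has an odd count, so the point is inside Hollow.

Hollow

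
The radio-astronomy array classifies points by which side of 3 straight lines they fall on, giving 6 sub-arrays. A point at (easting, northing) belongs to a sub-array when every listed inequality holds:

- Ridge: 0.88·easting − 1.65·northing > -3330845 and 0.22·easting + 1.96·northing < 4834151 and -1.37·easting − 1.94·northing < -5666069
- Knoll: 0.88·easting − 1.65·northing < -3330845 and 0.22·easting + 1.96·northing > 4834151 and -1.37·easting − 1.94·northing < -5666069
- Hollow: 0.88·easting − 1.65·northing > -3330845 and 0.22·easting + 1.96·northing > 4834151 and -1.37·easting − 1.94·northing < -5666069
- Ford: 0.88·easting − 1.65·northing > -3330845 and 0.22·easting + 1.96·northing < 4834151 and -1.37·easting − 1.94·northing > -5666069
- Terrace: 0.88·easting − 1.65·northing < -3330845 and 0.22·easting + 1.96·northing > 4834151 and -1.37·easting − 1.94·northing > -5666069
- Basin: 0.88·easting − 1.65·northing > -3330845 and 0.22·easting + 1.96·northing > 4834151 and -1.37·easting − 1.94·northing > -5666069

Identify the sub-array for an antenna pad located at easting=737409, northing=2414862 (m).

Knoll

0.88·737409 − 1.65·2414862 = -3335602.380, which is < -3330845
0.22·737409 + 1.96·2414862 = 4895359.500, which is > 4834151
-1.37·737409 − 1.94·2414862 = -5695082.610, which is < -5666069
This sign pattern matches Knoll.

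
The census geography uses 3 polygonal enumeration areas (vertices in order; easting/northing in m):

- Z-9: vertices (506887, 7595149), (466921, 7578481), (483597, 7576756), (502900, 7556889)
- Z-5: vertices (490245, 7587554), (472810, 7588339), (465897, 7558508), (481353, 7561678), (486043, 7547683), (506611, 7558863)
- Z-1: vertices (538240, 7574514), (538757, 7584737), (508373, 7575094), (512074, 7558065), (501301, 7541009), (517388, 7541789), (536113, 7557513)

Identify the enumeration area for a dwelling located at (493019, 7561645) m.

Cast a ray rightward from (493019, 7561645). For each polygon, the edges (by vertex number in listed order) whose endpoints lie on opposite sides of northing = 7561645, where each meets that height, and whether that is right or left of the point:
Z-9: 3–4 at easting≈498279.0 (right), 4–1 at easting≈503395.6 (right) → 2 crossings.
Z-5: 2–3 at easting≈466624.0 (left), 3–4 at easting≈481192.1 (left), 4–5 at easting≈481364.1 (left), 6–1 at easting≈505024.1 (right) → 1 crossing.
Z-1: 3–4 at easting≈511295.9 (right), 7–1 at easting≈536630.0 (right) → 2 crossings.
Only Z-5 has an odd count, so the point is inside Z-5.

Z-5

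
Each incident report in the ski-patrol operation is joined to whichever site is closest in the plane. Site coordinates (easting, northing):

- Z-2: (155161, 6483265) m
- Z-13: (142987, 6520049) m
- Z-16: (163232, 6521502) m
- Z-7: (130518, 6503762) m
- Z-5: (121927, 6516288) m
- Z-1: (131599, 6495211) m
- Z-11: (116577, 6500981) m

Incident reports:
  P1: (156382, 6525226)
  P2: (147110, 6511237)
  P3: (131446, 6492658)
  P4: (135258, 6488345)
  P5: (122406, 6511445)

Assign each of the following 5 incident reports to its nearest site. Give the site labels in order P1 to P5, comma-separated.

P1 → Z-16 (d²=60790676.00)
P2 → Z-13 (d²=94650473.00)
P3 → Z-1 (d²=6541218.00)
P4 → Z-1 (d²=60530237.00)
P5 → Z-5 (d²=23684090.00)

Z-16, Z-13, Z-1, Z-1, Z-5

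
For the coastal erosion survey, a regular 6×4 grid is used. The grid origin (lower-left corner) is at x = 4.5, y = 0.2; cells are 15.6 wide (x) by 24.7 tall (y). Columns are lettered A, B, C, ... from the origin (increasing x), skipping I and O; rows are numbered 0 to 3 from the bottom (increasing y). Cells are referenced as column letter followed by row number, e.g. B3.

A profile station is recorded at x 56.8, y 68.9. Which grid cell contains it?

D2

Column index: ⌊(56.8 − 4.5) / 15.6⌋ = ⌊3.353⌋ = 3 → column D
Row offset from origin: ⌊(68.9 − 0.2) / 24.7⌋ = ⌊2.781⌋ = 2 → row 2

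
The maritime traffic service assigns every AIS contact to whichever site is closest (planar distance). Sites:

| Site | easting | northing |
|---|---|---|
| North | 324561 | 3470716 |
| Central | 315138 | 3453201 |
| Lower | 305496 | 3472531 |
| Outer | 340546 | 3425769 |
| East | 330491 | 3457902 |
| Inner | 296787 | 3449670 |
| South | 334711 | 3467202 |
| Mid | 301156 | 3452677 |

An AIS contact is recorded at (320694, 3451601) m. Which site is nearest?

Central

Squared distances to each site:
North: 380336914.000; Central: 33429136.000; Lower: 669044104.000; Outer: 1061394128.000; East: 135683810.000; Inner: 575273410.000; South: 439867490.000; Mid: 382891220.000.
Minimum at Central.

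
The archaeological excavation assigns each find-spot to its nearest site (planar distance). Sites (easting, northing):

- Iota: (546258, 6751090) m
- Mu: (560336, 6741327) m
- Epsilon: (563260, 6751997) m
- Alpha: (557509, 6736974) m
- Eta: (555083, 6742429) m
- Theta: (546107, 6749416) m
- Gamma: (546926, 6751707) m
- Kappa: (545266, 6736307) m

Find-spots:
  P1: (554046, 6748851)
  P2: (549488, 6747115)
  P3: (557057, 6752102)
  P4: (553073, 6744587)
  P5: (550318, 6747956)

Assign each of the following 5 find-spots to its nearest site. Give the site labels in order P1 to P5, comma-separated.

Eta, Theta, Epsilon, Eta, Theta

P1 → Eta (d²=42317453.00)
P2 → Theta (d²=16725762.00)
P3 → Epsilon (d²=38488234.00)
P4 → Eta (d²=8697064.00)
P5 → Theta (d²=19864121.00)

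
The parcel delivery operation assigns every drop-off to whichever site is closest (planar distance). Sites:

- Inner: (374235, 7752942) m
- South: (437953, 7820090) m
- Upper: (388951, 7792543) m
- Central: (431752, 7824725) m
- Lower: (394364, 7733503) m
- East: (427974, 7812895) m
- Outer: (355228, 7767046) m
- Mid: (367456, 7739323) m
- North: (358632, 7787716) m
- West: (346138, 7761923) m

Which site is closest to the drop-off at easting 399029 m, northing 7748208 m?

Squared distances to each site:
Inner: 637153192.000; South: 6682099700.000; Upper: 2067158309.000; Central: 6925646018.000; Lower: 237999250.000; East: 5022220994.000; Outer: 2273397845.000; Mid: 1075797554.000; North: 3192799673.000; West: 2985559106.000.
Minimum at Lower.

Lower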